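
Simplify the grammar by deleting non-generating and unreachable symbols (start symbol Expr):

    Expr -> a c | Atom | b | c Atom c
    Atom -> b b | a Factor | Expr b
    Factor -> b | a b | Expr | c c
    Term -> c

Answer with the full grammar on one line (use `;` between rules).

Generating nonterminals: {Atom, Expr, Factor, Term}.
Reachable from Expr after that: {Atom, Expr, Factor}.
Removed useless symbols: {Term} and every production mentioning them.

Expr -> a c | Atom | b | c Atom c; Atom -> b b | a Factor | Expr b; Factor -> b | a b | Expr | c c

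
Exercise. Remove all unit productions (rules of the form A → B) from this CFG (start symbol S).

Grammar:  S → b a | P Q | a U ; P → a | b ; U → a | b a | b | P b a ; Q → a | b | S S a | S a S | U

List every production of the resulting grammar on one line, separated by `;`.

Unit pairs: Q ⇒* {U}.
For every A with A ⇒* B via unit rules, add B's non-unit alternatives to A; then delete every rule of the form X → Y.

S → b a | P Q | a U; P → a | b; U → a | b a | b | P b a; Q → a | b a | b | P b a | S S a | S a S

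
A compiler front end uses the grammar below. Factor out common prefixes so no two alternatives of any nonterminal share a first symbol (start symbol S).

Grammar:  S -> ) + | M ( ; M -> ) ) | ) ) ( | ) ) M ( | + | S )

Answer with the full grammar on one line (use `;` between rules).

M has alternatives sharing prefix ') )': factor to M → ) ) M' with M' → ε | ( | M (.

S -> ) + | M (; M -> + | S ) | ) ) M'; M' -> ε | ( | M (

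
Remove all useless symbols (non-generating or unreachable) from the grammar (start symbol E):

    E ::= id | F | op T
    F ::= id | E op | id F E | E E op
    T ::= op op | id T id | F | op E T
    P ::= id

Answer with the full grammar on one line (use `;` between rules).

E ::= id | F | op T; F ::= id | E op | id F E | E E op; T ::= op op | id T id | F | op E T

Generating nonterminals: {E, F, P, T}.
Reachable from E after that: {E, F, T}.
Removed useless symbols: {P} and every production mentioning them.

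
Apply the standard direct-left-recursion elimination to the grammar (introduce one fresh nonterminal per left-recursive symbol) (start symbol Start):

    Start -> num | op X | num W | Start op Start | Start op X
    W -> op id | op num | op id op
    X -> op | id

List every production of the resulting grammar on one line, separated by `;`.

Start -> num Start1 | op X Start1 | num W Start1; W -> op id | op num | op id op; X -> op | id; Start1 -> op Start Start1 | op X Start1 | ε

Directly left-recursive nonterminal: Start.
For Start: α = {op Start, op X}, β = {num, op X, num W}. Rewrite as Start → β Start1 and Start1 → α Start1 | ε.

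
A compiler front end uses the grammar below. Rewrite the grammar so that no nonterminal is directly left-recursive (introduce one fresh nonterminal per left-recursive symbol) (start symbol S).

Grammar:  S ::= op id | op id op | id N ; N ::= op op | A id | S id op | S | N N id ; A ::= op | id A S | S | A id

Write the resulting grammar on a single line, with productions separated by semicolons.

S ::= op id | op id op | id N; N ::= op op N' | A id N' | S id op N' | S N'; A ::= op A' | id A S A' | S A'; N' ::= N id N' | ε; A' ::= id A' | ε

Directly left-recursive nonterminals: N, A.
For N: α = {N id}, β = {op op, A id, S id op, S}. Rewrite as N → β N' and N' → α N' | ε.
For A: α = {id}, β = {op, id A S, S}. Rewrite as A → β A' and A' → α A' | ε.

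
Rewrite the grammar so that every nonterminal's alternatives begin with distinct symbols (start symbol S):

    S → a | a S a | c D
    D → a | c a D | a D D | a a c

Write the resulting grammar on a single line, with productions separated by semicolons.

S → c D | a S'; D → c a D | a D'; S' → ε | S a; D' → ε | D D | a c

S has alternatives sharing prefix 'a': factor to S → a S' with S' → ε | S a.
D has alternatives sharing prefix 'a': factor to D → a D' with D' → ε | D D | a c.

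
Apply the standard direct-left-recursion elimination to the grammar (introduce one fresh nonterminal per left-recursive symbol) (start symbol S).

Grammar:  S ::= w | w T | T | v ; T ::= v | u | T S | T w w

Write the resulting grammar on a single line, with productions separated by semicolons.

S ::= w | w T | T | v; T ::= v T' | u T'; T' ::= S T' | w w T' | ε

Directly left-recursive nonterminal: T.
For T: α = {S, w w}, β = {v, u}. Rewrite as T → β T' and T' → α T' | ε.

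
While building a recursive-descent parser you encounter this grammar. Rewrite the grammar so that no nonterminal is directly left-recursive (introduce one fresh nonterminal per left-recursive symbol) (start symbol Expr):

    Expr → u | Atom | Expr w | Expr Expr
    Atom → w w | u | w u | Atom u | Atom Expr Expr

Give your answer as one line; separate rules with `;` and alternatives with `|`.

Expr → u Expr1 | Atom Expr1; Atom → w w Atom1 | u Atom1 | w u Atom1; Expr1 → w Expr1 | Expr Expr1 | ε; Atom1 → u Atom1 | Expr Expr Atom1 | ε

Left recursion appears on Expr, Atom.
For Expr: α = {w, Expr}, β = {u, Atom}. Rewrite as Expr → β Expr1 and Expr1 → α Expr1 | ε.
For Atom: α = {u, Expr Expr}, β = {w w, u, w u}. Rewrite as Atom → β Atom1 and Atom1 → α Atom1 | ε.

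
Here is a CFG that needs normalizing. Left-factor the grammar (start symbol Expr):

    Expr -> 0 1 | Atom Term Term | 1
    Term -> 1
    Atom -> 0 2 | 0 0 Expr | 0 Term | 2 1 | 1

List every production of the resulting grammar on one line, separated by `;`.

Expr -> 0 1 | Atom Term Term | 1; Term -> 1; Atom -> 2 1 | 1 | 0 Atom1; Atom1 -> 2 | 0 Expr | Term

Atom has alternatives sharing prefix '0': factor to Atom → 0 Atom1 with Atom1 → 2 | 0 Expr | Term.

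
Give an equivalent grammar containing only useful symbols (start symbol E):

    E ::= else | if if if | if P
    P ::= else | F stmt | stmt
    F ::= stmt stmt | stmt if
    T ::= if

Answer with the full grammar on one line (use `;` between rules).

Generating nonterminals: {E, F, P, T}.
Reachable from E after that: {E, F, P}.
Removed useless symbols: {T} and every production mentioning them.

E ::= else | if if if | if P; P ::= else | F stmt | stmt; F ::= stmt stmt | stmt if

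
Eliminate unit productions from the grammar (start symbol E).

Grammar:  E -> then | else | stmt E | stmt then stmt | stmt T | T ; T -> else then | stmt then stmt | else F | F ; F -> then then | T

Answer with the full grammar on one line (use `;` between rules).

Unit pairs: E ⇒* {F, T}; F ⇒* {T}; T ⇒* {F}.
For every A with A ⇒* B via unit rules, add B's non-unit alternatives to A; then delete every rule of the form X → Y.

E -> then | else | stmt E | stmt then stmt | stmt T | then then | else then | else F; T -> then then | else then | stmt then stmt | else F; F -> then then | else then | stmt then stmt | else F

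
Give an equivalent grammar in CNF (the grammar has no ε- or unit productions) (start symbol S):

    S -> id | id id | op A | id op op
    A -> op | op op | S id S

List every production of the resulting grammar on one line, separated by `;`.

S -> id | X1 X1 | X2 A | X1 Y1; A -> op | X2 X2 | S Y2; X1 -> id; X2 -> op; Y1 -> X2 X2; Y2 -> X1 S

Introduce a nonterminal for each terminal appearing in a rule of length ≥ 2: X1 → id, X2 → op.
Binarize each right-hand side of length ≥ 3 by chaining fresh nonterminals (Y1, Y2, …): affected rules were S → X1 X2 X2; A → S X1 S.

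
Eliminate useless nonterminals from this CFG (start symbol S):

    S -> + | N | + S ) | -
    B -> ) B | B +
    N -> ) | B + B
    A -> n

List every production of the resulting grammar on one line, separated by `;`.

S -> + | N | + S ) | -; N -> )

Generating nonterminals: {A, N, S}.
Reachable from S after that: {N, S}.
Removed useless symbols: {A, B} and every production mentioning them.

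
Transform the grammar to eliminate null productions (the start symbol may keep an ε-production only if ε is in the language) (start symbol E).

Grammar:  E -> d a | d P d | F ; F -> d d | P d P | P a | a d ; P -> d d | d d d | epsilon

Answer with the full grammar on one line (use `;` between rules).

E -> d a | d P d | d d | F; F -> d d | P d P | P d | d P | d | P a | a | a d; P -> d d | d d d

Nullable nonterminals: {P}.
ε ∉ L(G), so no ε-production is kept.
Add the nullable-subset variants: E → d P d gives d P d | d d. F → P d P gives P d P | P d | d P | d. F → P a gives P a | a.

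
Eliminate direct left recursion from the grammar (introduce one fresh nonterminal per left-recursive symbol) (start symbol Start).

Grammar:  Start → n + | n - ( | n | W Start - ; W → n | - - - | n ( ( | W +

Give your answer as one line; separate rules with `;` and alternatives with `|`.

W is directly left-recursive.
For W: α = {+}, β = {n, - - -, n ( (}. Rewrite as W → β W1 and W1 → α W1 | ε.

Start → n + | n - ( | n | W Start -; W → n W1 | - - - W1 | n ( ( W1; W1 → + W1 | eps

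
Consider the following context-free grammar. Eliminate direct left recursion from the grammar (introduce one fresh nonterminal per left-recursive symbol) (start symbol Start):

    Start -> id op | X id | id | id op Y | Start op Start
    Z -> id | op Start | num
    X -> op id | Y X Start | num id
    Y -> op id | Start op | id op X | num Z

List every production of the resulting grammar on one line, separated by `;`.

Start is directly left-recursive.
For Start: α = {op Start}, β = {id op, X id, id, id op Y}. Rewrite as Start → β Start1 and Start1 → α Start1 | ε.

Start -> id op Start1 | X id Start1 | id Start1 | id op Y Start1; Z -> id | op Start | num; X -> op id | Y X Start | num id; Y -> op id | Start op | id op X | num Z; Start1 -> op Start Start1 | ε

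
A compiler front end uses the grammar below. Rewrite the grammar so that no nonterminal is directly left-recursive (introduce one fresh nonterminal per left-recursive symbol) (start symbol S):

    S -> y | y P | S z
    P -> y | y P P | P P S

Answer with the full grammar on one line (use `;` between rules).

Directly left-recursive nonterminals: S, P.
For S: α = {z}, β = {y, y P}. Rewrite as S → β S' and S' → α S' | ε.
For P: α = {P S}, β = {y, y P P}. Rewrite as P → β P' and P' → α P' | ε.

S -> y S' | y P S'; P -> y P' | y P P P'; S' -> z S' | ε; P' -> P S P' | ε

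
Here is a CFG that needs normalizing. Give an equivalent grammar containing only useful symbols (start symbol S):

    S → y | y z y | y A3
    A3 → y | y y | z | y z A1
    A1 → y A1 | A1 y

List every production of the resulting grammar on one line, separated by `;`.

S → y | y z y | y A3; A3 → y | y y | z

Generating nonterminals: {A3, S}.
Reachable from S after that: {A3, S}.
Removed useless symbols: {A1} and every production mentioning them.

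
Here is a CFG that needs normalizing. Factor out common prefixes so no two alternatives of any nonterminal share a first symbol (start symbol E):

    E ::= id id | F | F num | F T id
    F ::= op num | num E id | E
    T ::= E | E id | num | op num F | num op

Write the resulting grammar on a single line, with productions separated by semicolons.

E ::= id id | F E'; F ::= op num | num E id | E; T ::= op num F | E T' | num T''; E' ::= eps | num | T id; T' ::= eps | id; T'' ::= eps | op

E has alternatives sharing prefix 'F': factor to E → F E' with E' → ε | num | T id.
T has alternatives sharing prefix 'E': factor to T → E T' with T' → ε | id.
T has alternatives sharing prefix 'num': factor to T → num T'' with T'' → ε | op.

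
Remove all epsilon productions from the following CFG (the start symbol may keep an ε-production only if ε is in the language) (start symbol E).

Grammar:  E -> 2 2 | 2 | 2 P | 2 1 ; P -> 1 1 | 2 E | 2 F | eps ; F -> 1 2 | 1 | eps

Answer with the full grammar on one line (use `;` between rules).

The nullable symbols are {F, P}.
ε ∉ L(G), so no ε-production is kept.
Expand every rule over subsets of its nullable positions: P → 2 F gives 2 F | 2.

E -> 2 2 | 2 | 2 P | 2 1; P -> 1 1 | 2 E | 2 F | 2; F -> 1 2 | 1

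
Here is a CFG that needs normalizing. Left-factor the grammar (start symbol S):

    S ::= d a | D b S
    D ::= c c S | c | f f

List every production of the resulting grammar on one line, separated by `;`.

D has alternatives sharing prefix 'c': factor to D → c D' with D' → c S | ε.

S ::= d a | D b S; D ::= f f | c D'; D' ::= c S | epsilon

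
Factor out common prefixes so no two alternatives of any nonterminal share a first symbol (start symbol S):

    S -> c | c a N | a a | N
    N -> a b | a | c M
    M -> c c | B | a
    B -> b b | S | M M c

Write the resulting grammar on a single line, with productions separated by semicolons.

S has alternatives sharing prefix 'c': factor to S → c S' with S' → ε | a N.
N has alternatives sharing prefix 'a': factor to N → a N' with N' → b | ε.

S -> a a | N | c S'; N -> c M | a N'; M -> c c | B | a; B -> b b | S | M M c; S' -> eps | a N; N' -> b | eps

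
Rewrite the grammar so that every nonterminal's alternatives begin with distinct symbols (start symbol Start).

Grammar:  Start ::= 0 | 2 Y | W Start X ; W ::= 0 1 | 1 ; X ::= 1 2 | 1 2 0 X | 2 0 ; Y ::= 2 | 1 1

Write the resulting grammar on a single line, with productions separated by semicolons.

X has alternatives sharing prefix '1 2': factor to X → 1 2 X1 with X1 → ε | 0 X.

Start ::= 0 | 2 Y | W Start X; W ::= 0 1 | 1; X ::= 2 0 | 1 2 X1; Y ::= 2 | 1 1; X1 ::= ε | 0 X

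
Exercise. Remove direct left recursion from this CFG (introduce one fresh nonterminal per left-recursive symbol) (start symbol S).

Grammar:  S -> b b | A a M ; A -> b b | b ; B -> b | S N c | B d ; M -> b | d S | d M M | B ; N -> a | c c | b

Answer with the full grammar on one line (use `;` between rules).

Left recursion appears on B.
For B: α = {d}, β = {b, S N c}. Rewrite as B → β B' and B' → α B' | ε.

S -> b b | A a M; A -> b b | b; B -> b B' | S N c B'; M -> b | d S | d M M | B; N -> a | c c | b; B' -> d B' | ε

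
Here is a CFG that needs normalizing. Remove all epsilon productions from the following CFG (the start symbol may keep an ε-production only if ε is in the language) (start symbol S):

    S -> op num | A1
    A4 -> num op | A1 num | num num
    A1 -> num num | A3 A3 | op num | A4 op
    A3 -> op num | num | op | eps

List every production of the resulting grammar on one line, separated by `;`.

S -> op num | A1 | ε; A4 -> num op | A1 num | num | num num; A1 -> num num | A3 A3 | A3 | op num | A4 op; A3 -> op num | num | op

Nullable set = {A1, A3, S}.
ε ∈ L(G) since S is nullable, so keep S → ε.
For each production, add variants omitting each subset of nullable occurrences: A4 → A1 num gives A1 num | num. A1 → A3 A3 gives A3 A3 | A3.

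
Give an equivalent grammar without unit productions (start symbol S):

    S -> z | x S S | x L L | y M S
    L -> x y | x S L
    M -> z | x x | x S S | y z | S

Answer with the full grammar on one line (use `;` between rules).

Unit pairs: M ⇒* {S}.
For every A with A ⇒* B via unit rules, add B's non-unit alternatives to A; then delete every rule of the form X → Y.

S -> z | x S S | x L L | y M S; L -> x y | x S L; M -> z | x S S | x L L | y M S | x x | y z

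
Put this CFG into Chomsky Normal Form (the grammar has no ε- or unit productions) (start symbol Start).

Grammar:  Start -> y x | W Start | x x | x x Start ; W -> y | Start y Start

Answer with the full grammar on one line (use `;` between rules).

Introduce a nonterminal for each terminal appearing in a rule of length ≥ 2: X1 → y, X2 → x.
Binarize each right-hand side of length ≥ 3 by chaining fresh nonterminals (Y1, Y2, …): affected rules were Start → X2 X2 Start; W → Start X1 Start.

Start -> X1 X2 | W Start | X2 X2 | X2 Y1; W -> y | Start Y2; X1 -> y; X2 -> x; Y1 -> X2 Start; Y2 -> X1 Start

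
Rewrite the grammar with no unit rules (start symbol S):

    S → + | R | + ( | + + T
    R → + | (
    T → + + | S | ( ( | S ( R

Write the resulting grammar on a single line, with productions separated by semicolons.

S → + | + ( | + + T | (; R → + | (; T → + | + ( | + + T | ( | + + | ( ( | S ( R

Unit pairs: S ⇒* {R}; T ⇒* {R, S}.
For each unit pair (A, B), copy every non-unit production of B to A, then drop all unit productions.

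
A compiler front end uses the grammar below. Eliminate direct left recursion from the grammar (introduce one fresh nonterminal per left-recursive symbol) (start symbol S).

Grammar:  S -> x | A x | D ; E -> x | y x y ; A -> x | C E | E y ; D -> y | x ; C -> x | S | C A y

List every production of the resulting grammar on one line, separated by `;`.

Directly left-recursive nonterminal: C.
For C: α = {A y}, β = {x, S}. Rewrite as C → β C' and C' → α C' | ε.

S -> x | A x | D; E -> x | y x y; A -> x | C E | E y; D -> y | x; C -> x C' | S C'; C' -> A y C' | ε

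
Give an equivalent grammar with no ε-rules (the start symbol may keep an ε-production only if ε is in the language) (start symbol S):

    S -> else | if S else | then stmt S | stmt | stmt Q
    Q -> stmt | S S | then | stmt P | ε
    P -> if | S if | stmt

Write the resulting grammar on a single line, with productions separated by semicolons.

The nullable symbols are {Q}.
ε ∉ L(G), so no ε-production is kept.

S -> else | if S else | then stmt S | stmt | stmt Q; Q -> stmt | S S | then | stmt P; P -> if | S if | stmt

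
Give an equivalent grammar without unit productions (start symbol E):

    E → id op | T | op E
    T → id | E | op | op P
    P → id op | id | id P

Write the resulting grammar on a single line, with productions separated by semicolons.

Unit pairs: E ⇒* {T}; T ⇒* {E}.
For every A with A ⇒* B via unit rules, add B's non-unit alternatives to A; then delete every rule of the form X → Y.

E → id op | op E | id | op | op P; T → id op | op E | id | op | op P; P → id op | id | id P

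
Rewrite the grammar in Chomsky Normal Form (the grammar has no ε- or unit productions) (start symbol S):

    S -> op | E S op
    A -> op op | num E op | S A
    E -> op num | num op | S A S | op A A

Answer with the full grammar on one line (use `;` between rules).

Introduce a nonterminal for each terminal appearing in a rule of length ≥ 2: X1 → op, X2 → num.
Binarize each right-hand side of length ≥ 3 by chaining fresh nonterminals (Y1, Y2, …): affected rules were S → E S X1; A → X2 E X1; E → S A S; E → X1 A A.

S -> op | E Y1; A -> X1 X1 | X2 Y2 | S A; E -> X1 X2 | X2 X1 | S Y3 | X1 Y4; X1 -> op; X2 -> num; Y1 -> S X1; Y2 -> E X1; Y3 -> A S; Y4 -> A A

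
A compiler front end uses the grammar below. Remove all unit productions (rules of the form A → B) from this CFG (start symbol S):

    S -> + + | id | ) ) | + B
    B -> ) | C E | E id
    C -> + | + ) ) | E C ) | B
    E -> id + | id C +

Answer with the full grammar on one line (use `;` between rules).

Unit pairs: C ⇒* {B}.
For each unit pair (A, B), copy every non-unit production of B to A, then drop all unit productions.

S -> + + | id | ) ) | + B; B -> ) | C E | E id; C -> ) | C E | E id | + | + ) ) | E C ); E -> id + | id C +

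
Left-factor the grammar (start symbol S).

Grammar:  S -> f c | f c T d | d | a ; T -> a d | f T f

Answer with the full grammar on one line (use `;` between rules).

S has alternatives sharing prefix 'f c': factor to S → f c S' with S' → ε | T d.

S -> d | a | f c S'; T -> a d | f T f; S' -> ε | T d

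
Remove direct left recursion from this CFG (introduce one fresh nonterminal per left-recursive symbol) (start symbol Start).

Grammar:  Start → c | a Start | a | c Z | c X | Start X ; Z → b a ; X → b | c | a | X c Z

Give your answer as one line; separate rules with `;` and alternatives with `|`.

Directly left-recursive nonterminals: Start, X.
For Start: α = {X}, β = {c, a Start, a, c Z, c X}. Rewrite as Start → β Start1 and Start1 → α Start1 | ε.
For X: α = {c Z}, β = {b, c, a}. Rewrite as X → β X1 and X1 → α X1 | ε.

Start → c Start1 | a Start Start1 | a Start1 | c Z Start1 | c X Start1; Z → b a; X → b X1 | c X1 | a X1; Start1 → X Start1 | ε; X1 → c Z X1 | ε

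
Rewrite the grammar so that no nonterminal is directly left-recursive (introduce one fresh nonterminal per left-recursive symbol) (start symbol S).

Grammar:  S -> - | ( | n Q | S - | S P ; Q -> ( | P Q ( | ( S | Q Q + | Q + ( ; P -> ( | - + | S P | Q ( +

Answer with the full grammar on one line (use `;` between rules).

S -> - S' | ( S' | n Q S'; Q -> ( Q' | P Q ( Q' | ( S Q'; P -> ( | - + | S P | Q ( +; S' -> - S' | P S' | ε; Q' -> Q + Q' | + ( Q' | ε

Directly left-recursive nonterminals: S, Q.
For S: α = {-, P}, β = {-, (, n Q}. Rewrite as S → β S' and S' → α S' | ε.
For Q: α = {Q +, + (}, β = {(, P Q (, ( S}. Rewrite as Q → β Q' and Q' → α Q' | ε.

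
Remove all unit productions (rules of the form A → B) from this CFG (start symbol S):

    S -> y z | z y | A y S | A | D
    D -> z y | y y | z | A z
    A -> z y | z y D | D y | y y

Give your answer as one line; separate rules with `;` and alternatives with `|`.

S -> z y | y y | z | A z | y z | A y S | z y D | D y; D -> z y | y y | z | A z; A -> z y | z y D | D y | y y

Unit pairs: S ⇒* {A, D}.
For each unit pair (A, B), copy every non-unit production of B to A, then drop all unit productions.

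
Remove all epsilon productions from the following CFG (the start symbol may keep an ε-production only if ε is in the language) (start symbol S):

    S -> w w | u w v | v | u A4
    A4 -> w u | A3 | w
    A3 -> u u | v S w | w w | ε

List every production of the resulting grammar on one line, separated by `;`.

S -> w w | u w v | v | u A4 | u; A4 -> w u | A3 | w; A3 -> u u | v S w | w w

The nullable symbols are {A3, A4}.
ε ∉ L(G), so no ε-production is kept.
Add the nullable-subset variants: S → u A4 gives u A4 | u.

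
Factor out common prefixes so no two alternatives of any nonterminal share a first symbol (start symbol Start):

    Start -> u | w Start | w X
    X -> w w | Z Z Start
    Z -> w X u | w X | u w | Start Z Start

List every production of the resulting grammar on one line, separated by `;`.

Start -> u | w Start1; X -> w w | Z Z Start; Z -> u w | Start Z Start | w X Z1; Start1 -> Start | X; Z1 -> u | epsilon

Start has alternatives sharing prefix 'w': factor to Start → w Start1 with Start1 → Start | X.
Z has alternatives sharing prefix 'w X': factor to Z → w X Z1 with Z1 → u | ε.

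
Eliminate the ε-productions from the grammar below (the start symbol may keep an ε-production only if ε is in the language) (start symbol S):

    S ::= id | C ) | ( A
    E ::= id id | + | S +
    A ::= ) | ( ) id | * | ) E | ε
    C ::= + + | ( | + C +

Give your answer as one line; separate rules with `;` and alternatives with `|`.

Nullable set = {A}.
ε ∉ L(G), so no ε-production is kept.
Add the nullable-subset variants: S → ( A gives ( A | (.

S ::= id | C ) | ( A | (; E ::= id id | + | S +; A ::= ) | ( ) id | * | ) E; C ::= + + | ( | + C +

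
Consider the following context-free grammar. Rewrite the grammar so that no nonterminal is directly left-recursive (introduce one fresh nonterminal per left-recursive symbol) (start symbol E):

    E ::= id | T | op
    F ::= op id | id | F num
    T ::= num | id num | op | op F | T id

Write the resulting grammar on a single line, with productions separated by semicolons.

E ::= id | T | op; F ::= op id F' | id F'; T ::= num T' | id num T' | op T' | op F T'; F' ::= num F' | ε; T' ::= id T' | ε

Directly left-recursive nonterminals: F, T.
For F: α = {num}, β = {op id, id}. Rewrite as F → β F' and F' → α F' | ε.
For T: α = {id}, β = {num, id num, op, op F}. Rewrite as T → β T' and T' → α T' | ε.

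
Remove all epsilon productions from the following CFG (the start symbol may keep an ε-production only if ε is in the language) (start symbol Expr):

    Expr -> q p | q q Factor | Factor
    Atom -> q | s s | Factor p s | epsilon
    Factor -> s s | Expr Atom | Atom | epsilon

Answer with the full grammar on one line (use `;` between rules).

Expr -> q p | q q Factor | q q | Factor | epsilon; Atom -> q | s s | Factor p s | p s; Factor -> s s | Expr Atom | Expr | Atom

Nullable set = {Atom, Expr, Factor}.
ε ∈ L(G) since Expr is nullable, so keep Expr → ε.
Expand every rule over subsets of its nullable positions: Expr → q q Factor gives q q Factor | q q. Atom → Factor p s gives Factor p s | p s. Factor → Expr Atom gives Expr Atom | Expr | Atom.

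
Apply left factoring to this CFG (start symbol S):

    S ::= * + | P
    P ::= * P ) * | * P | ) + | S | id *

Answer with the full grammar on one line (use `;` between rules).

S ::= * + | P; P ::= ) + | S | id * | * P P'; P' ::= ) * | ε

P has alternatives sharing prefix '* P': factor to P → * P P' with P' → ) * | ε.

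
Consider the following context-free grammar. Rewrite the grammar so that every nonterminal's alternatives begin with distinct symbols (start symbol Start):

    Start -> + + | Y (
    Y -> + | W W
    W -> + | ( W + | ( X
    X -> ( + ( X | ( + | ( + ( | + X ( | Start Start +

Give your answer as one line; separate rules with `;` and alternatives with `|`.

Start -> + + | Y (; Y -> + | W W; W -> + | ( W1; X -> + X ( | Start Start + | ( + X1; W1 -> W + | X; X1 -> ε | ( X11; X11 -> X | ε

W has alternatives sharing prefix '(': factor to W → ( W1 with W1 → W + | X.
X has alternatives sharing prefix '( +': factor to X → ( + X1 with X1 → ( X | ε | (.
X1 has alternatives sharing prefix '(': factor to X1 → ( X11 with X11 → X | ε.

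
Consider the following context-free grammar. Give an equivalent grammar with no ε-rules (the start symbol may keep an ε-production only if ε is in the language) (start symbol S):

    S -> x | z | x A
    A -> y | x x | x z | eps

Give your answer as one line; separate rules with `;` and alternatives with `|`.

Nullable set = {A}.
ε ∉ L(G), so no ε-production is kept.

S -> x | z | x A; A -> y | x x | x z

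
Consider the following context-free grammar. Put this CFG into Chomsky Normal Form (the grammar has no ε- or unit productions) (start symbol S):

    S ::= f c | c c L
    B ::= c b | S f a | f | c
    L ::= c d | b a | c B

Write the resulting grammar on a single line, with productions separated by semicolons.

Introduce a nonterminal for each terminal appearing in a rule of length ≥ 2: X1 → f, X2 → c, X3 → b, X4 → a, X5 → d.
Binarize each right-hand side of length ≥ 3 by chaining fresh nonterminals (Y1, Y2, …): affected rules were S → X2 X2 L; B → S X1 X4.

S ::= X1 X2 | X2 Y1; B ::= X2 X3 | S Y2 | f | c; L ::= X2 X5 | X3 X4 | X2 B; X1 ::= f; X2 ::= c; X3 ::= b; X4 ::= a; X5 ::= d; Y1 ::= X2 L; Y2 ::= X1 X4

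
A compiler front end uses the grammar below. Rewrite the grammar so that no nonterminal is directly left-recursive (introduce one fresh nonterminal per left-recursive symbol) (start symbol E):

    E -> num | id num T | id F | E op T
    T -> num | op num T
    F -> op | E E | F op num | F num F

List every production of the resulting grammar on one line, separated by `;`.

E -> num E' | id num T E' | id F E'; T -> num | op num T; F -> op F' | E E F'; E' -> op T E' | eps; F' -> op num F' | num F F' | eps

E, F are directly left-recursive.
For E: α = {op T}, β = {num, id num T, id F}. Rewrite as E → β E' and E' → α E' | ε.
For F: α = {op num, num F}, β = {op, E E}. Rewrite as F → β F' and F' → α F' | ε.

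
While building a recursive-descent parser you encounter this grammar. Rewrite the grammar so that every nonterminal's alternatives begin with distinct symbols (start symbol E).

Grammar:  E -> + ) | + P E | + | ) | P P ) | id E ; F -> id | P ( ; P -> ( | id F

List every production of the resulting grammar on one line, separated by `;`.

E has alternatives sharing prefix '+': factor to E → + E' with E' → ) | P E | ε.

E -> ) | P P ) | id E | + E'; F -> id | P (; P -> ( | id F; E' -> ) | P E | eps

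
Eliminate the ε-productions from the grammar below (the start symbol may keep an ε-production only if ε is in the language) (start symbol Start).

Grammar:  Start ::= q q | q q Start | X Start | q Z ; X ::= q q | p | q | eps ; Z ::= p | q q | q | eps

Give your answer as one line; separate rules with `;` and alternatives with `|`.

The nullable symbols are {X, Z}.
ε ∉ L(G), so no ε-production is kept.
Expand every rule over subsets of its nullable positions: Start → q Z gives q Z | q.

Start ::= q q | q q Start | X Start | q Z | q; X ::= q q | p | q; Z ::= p | q q | q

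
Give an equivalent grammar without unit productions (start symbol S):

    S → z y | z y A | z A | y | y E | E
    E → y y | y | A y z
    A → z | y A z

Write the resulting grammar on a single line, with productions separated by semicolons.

Unit pairs: S ⇒* {E}.
Replace each nonterminal's rules with the union of the non-unit rules of every nonterminal it unit-derives.

S → y y | y | A y z | z y | z y A | z A | y E; E → y y | y | A y z; A → z | y A z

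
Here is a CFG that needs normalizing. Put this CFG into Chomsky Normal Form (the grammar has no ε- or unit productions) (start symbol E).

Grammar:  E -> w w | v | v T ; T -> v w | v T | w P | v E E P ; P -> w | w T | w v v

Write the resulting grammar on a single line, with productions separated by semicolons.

Introduce a nonterminal for each terminal appearing in a rule of length ≥ 2: X1 → w, X2 → v.
Binarize each right-hand side of length ≥ 3 by chaining fresh nonterminals (Y1, Y2, …): affected rules were T → X2 E E P; P → X1 X2 X2.

E -> X1 X1 | v | X2 T; T -> X2 X1 | X2 T | X1 P | X2 Y1; P -> w | X1 T | X1 Y3; X1 -> w; X2 -> v; Y1 -> E Y2; Y2 -> E P; Y3 -> X2 X2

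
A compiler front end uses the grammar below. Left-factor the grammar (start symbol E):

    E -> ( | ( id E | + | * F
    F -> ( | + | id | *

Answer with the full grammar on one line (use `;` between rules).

E -> + | * F | ( E'; F -> ( | + | id | *; E' -> epsilon | id E

E has alternatives sharing prefix '(': factor to E → ( E' with E' → ε | id E.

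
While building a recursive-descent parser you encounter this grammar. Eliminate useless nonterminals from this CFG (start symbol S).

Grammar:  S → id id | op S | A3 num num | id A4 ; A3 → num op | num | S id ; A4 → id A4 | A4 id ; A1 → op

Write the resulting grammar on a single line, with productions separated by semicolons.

Generating nonterminals: {A1, A3, S}.
Reachable from S after that: {A3, S}.
Removed useless symbols: {A1, A4} and every production mentioning them.

S → id id | op S | A3 num num; A3 → num op | num | S id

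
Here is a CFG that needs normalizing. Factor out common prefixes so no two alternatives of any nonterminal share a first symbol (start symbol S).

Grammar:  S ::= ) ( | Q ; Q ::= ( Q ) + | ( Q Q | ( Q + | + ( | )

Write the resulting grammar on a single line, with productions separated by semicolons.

S ::= ) ( | Q; Q ::= + ( | ) | ( Q Q'; Q' ::= ) + | Q | +

Q has alternatives sharing prefix '( Q': factor to Q → ( Q Q' with Q' → ) + | Q | +.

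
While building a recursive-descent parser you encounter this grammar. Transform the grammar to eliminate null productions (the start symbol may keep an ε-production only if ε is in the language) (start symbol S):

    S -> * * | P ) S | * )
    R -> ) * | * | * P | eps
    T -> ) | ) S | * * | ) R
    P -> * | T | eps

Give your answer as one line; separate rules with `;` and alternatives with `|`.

S -> * * | P ) S | ) S | * ); R -> ) * | * | * P; T -> ) | ) S | * * | ) R; P -> * | T

Nullable set = {P, R}.
ε ∉ L(G), so no ε-production is kept.
Add the nullable-subset variants: S → P ) S gives P ) S | ) S.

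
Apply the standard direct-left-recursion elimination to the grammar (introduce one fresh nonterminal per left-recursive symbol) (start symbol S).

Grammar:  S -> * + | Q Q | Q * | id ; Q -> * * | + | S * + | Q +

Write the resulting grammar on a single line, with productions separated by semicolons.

S -> * + | Q Q | Q * | id; Q -> * * Q' | + Q' | S * + Q'; Q' -> + Q' | ε

Directly left-recursive nonterminal: Q.
For Q: α = {+}, β = {* *, +, S * +}. Rewrite as Q → β Q' and Q' → α Q' | ε.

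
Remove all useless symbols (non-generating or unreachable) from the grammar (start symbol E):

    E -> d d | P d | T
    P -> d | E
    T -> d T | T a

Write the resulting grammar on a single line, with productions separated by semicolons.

Generating nonterminals: {E, P}.
Reachable from E after that: {E, P}.
Removed useless symbols: {T} and every production mentioning them.

E -> d d | P d; P -> d | E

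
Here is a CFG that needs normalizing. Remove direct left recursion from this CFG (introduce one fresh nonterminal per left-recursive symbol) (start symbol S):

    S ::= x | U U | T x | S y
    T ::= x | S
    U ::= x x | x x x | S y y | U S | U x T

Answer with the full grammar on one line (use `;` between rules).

Left recursion appears on S, U.
For S: α = {y}, β = {x, U U, T x}. Rewrite as S → β S' and S' → α S' | ε.
For U: α = {S, x T}, β = {x x, x x x, S y y}. Rewrite as U → β U' and U' → α U' | ε.

S ::= x S' | U U S' | T x S'; T ::= x | S; U ::= x x U' | x x x U' | S y y U'; S' ::= y S' | ε; U' ::= S U' | x T U' | ε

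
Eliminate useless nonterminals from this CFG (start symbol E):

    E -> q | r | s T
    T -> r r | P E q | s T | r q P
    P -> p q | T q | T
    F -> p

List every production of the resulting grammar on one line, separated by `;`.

E -> q | r | s T; T -> r r | P E q | s T | r q P; P -> p q | T q | T

Generating nonterminals: {E, F, P, T}.
Reachable from E after that: {E, P, T}.
Removed useless symbols: {F} and every production mentioning them.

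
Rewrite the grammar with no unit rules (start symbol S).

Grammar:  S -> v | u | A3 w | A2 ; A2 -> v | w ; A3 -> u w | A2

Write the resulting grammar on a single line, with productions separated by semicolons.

S -> v | w | u | A3 w; A2 -> v | w; A3 -> v | w | u w

Unit pairs: A3 ⇒* {A2}; S ⇒* {A2}.
Replace each nonterminal's rules with the union of the non-unit rules of every nonterminal it unit-derives.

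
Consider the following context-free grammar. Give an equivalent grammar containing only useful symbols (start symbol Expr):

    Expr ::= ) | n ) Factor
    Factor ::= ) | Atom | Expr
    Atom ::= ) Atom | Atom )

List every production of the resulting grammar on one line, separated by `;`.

Generating nonterminals: {Expr, Factor}.
Reachable from Expr after that: {Expr, Factor}.
Removed useless symbols: {Atom} and every production mentioning them.

Expr ::= ) | n ) Factor; Factor ::= ) | Expr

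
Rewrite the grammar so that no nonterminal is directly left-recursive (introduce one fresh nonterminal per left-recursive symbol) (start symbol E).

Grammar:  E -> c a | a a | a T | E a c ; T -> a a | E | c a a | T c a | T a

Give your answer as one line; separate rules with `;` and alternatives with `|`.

Directly left-recursive nonterminals: E, T.
For E: α = {a c}, β = {c a, a a, a T}. Rewrite as E → β E' and E' → α E' | ε.
For T: α = {c a, a}, β = {a a, E, c a a}. Rewrite as T → β T' and T' → α T' | ε.

E -> c a E' | a a E' | a T E'; T -> a a T' | E T' | c a a T'; E' -> a c E' | ε; T' -> c a T' | a T' | ε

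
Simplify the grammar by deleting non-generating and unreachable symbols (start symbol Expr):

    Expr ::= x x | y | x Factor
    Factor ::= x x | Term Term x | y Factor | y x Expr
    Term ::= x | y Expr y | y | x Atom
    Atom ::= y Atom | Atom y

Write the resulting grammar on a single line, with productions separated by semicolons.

Expr ::= x x | y | x Factor; Factor ::= x x | Term Term x | y Factor | y x Expr; Term ::= x | y Expr y | y

Generating nonterminals: {Expr, Factor, Term}.
Reachable from Expr after that: {Expr, Factor, Term}.
Removed useless symbols: {Atom} and every production mentioning them.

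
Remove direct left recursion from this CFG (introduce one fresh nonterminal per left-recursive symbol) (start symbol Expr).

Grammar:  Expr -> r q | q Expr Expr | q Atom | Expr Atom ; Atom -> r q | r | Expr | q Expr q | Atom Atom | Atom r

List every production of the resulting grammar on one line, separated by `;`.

Left recursion appears on Expr, Atom.
For Expr: α = {Atom}, β = {r q, q Expr Expr, q Atom}. Rewrite as Expr → β Expr1 and Expr1 → α Expr1 | ε.
For Atom: α = {Atom, r}, β = {r q, r, Expr, q Expr q}. Rewrite as Atom → β Atom1 and Atom1 → α Atom1 | ε.

Expr -> r q Expr1 | q Expr Expr Expr1 | q Atom Expr1; Atom -> r q Atom1 | r Atom1 | Expr Atom1 | q Expr q Atom1; Expr1 -> Atom Expr1 | epsilon; Atom1 -> Atom Atom1 | r Atom1 | epsilon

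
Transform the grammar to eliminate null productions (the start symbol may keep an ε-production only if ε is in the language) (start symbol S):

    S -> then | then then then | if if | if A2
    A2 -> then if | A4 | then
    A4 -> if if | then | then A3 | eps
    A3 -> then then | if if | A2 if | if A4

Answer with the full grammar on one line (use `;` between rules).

The nullable symbols are {A2, A4}.
ε ∉ L(G), so no ε-production is kept.
For each production, add variants omitting each subset of nullable occurrences: S → if A2 gives if A2 | if. A3 → A2 if gives A2 if | if.

S -> then | then then then | if if | if A2 | if; A2 -> then if | A4 | then; A4 -> if if | then | then A3; A3 -> then then | if if | A2 if | if | if A4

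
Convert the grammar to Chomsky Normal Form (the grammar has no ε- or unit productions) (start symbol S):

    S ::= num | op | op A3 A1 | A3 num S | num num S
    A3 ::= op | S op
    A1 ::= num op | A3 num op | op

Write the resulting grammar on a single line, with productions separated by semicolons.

Introduce a nonterminal for each terminal appearing in a rule of length ≥ 2: X1 → op, X2 → num.
Binarize each right-hand side of length ≥ 3 by chaining fresh nonterminals (Y1, Y2, …): affected rules were S → X1 A3 A1; S → A3 X2 S; S → X2 X2 S; A1 → A3 X2 X1.

S ::= num | op | X1 Y1 | A3 Y2 | X2 Y3; A3 ::= op | S X1; A1 ::= X2 X1 | A3 Y4 | op; X1 ::= op; X2 ::= num; Y1 ::= A3 A1; Y2 ::= X2 S; Y3 ::= X2 S; Y4 ::= X2 X1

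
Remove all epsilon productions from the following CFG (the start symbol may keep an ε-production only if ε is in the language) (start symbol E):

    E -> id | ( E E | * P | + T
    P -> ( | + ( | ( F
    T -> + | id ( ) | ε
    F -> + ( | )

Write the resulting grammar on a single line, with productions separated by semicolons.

E -> id | ( E E | * P | + T | +; P -> ( | + ( | ( F; T -> + | id ( ); F -> + ( | )

Nullable nonterminals: {T}.
ε ∉ L(G), so no ε-production is kept.
For each production, add variants omitting each subset of nullable occurrences: E → + T gives + T | +.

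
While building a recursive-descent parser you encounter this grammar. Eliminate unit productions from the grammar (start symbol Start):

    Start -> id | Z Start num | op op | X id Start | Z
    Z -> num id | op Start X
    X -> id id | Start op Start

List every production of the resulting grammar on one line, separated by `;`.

Start -> num id | op Start X | id | Z Start num | op op | X id Start; Z -> num id | op Start X; X -> id id | Start op Start

Unit pairs: Start ⇒* {Z}.
Replace each nonterminal's rules with the union of the non-unit rules of every nonterminal it unit-derives.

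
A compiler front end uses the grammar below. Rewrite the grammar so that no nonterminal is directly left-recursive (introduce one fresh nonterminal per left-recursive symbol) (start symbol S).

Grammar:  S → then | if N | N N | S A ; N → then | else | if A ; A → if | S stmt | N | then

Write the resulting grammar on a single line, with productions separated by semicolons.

S → then S' | if N S' | N N S'; N → then | else | if A; A → if | S stmt | N | then; S' → A S' | ε

Directly left-recursive nonterminal: S.
For S: α = {A}, β = {then, if N, N N}. Rewrite as S → β S' and S' → α S' | ε.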